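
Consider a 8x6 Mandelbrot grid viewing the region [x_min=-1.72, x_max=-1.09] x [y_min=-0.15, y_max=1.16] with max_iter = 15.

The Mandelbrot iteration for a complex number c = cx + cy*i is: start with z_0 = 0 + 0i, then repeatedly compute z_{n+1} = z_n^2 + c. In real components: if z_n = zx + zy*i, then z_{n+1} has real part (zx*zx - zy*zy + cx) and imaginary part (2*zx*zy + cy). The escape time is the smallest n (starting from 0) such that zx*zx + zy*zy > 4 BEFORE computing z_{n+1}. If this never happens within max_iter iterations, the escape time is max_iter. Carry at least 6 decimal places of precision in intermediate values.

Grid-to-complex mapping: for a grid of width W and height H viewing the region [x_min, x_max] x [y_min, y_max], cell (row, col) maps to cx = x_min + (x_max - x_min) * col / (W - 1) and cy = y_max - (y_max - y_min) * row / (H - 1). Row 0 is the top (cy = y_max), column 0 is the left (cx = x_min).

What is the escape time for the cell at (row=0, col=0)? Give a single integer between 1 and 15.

Answer: 1

Derivation:
z_0 = 0 + 0i, c = -1.7200 + 1.1600i
Iter 1: z = -1.7200 + 1.1600i, |z|^2 = 4.3040
Escaped at iteration 1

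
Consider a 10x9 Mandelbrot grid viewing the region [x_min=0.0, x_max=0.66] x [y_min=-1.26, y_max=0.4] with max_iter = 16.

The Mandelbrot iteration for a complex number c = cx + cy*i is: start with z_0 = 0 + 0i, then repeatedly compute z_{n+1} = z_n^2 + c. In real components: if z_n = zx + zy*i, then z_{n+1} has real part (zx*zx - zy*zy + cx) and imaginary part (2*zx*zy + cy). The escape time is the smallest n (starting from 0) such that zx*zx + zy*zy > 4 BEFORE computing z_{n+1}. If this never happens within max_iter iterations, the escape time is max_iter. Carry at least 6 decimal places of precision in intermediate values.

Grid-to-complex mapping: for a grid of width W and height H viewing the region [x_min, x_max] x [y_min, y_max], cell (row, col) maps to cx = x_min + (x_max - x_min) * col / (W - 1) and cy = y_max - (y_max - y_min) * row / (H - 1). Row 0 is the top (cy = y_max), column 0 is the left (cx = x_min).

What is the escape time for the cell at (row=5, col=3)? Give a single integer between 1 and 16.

z_0 = 0 + 0i, c = 0.2200 + -0.6375i
Iter 1: z = 0.2200 + -0.6375i, |z|^2 = 0.4548
Iter 2: z = -0.1380 + -0.9180i, |z|^2 = 0.8618
Iter 3: z = -0.6037 + -0.3841i, |z|^2 = 0.5120
Iter 4: z = 0.4369 + -0.1737i, |z|^2 = 0.2210
Iter 5: z = 0.3807 + -0.7893i, |z|^2 = 0.7679
Iter 6: z = -0.2581 + -1.2384i, |z|^2 = 1.6003
Iter 7: z = -1.2471 + 0.0017i, |z|^2 = 1.5554
Iter 8: z = 1.7753 + -0.6418i, |z|^2 = 3.5637
Iter 9: z = 2.9600 + -2.9163i, |z|^2 = 17.2660
Escaped at iteration 9

Answer: 9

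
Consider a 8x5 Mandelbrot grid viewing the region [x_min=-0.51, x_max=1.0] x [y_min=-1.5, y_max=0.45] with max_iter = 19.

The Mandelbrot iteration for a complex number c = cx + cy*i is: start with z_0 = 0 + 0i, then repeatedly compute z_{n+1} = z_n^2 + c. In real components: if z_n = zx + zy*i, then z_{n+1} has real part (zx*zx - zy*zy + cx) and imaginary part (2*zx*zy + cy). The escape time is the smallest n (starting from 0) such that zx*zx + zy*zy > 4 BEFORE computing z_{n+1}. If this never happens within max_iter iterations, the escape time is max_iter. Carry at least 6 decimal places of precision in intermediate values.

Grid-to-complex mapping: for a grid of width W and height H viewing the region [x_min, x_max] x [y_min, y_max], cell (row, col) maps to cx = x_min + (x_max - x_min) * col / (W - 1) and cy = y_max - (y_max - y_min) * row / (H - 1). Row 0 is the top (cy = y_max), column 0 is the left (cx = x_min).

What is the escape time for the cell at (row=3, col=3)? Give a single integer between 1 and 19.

z_0 = 0 + 0i, c = 0.1371 + -1.0125i
Iter 1: z = 0.1371 + -1.0125i, |z|^2 = 1.0440
Iter 2: z = -0.8692 + -1.2902i, |z|^2 = 2.4202
Iter 3: z = -0.7720 + 1.2304i, |z|^2 = 2.1099
Iter 4: z = -0.7808 + -2.9123i, |z|^2 = 9.0909
Escaped at iteration 4

Answer: 4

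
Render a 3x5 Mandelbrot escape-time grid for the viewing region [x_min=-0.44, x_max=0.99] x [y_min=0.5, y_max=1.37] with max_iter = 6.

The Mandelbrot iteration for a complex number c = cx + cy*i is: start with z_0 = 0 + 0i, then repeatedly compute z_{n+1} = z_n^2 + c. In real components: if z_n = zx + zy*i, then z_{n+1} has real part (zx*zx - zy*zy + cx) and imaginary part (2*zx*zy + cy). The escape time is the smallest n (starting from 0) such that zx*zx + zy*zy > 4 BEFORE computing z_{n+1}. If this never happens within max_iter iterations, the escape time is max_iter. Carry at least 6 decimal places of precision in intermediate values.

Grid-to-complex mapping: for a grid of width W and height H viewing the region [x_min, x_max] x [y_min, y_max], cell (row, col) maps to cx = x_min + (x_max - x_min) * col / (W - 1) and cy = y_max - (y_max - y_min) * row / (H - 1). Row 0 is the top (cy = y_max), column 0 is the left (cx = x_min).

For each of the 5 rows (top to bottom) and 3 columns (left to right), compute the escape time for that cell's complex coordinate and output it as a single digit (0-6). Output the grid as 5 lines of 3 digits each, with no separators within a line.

Answer: 222
322
442
662
662

Derivation:
(row=0, col=0): c = -0.4400 + 1.3700i → escape time 2
(row=0, col=1): c = 0.2750 + 1.3700i → escape time 2
(row=0, col=2): c = 0.9900 + 1.3700i → escape time 2
(row=1, col=0): c = -0.4400 + 1.1525i → escape time 3
(row=1, col=1): c = 0.2750 + 1.1525i → escape time 2
(row=1, col=2): c = 0.9900 + 1.1525i → escape time 2
(row=2, col=0): c = -0.4400 + 0.9350i → escape time 4
(row=2, col=1): c = 0.2750 + 0.9350i → escape time 4
(row=2, col=2): c = 0.9900 + 0.9350i → escape time 2
(row=3, col=0): c = -0.4400 + 0.7175i → escape time 6
(row=3, col=1): c = 0.2750 + 0.7175i → escape time 6
(row=3, col=2): c = 0.9900 + 0.7175i → escape time 2
(row=4, col=0): c = -0.4400 + 0.5000i → escape time 6
(row=4, col=1): c = 0.2750 + 0.5000i → escape time 6
(row=4, col=2): c = 0.9900 + 0.5000i → escape time 2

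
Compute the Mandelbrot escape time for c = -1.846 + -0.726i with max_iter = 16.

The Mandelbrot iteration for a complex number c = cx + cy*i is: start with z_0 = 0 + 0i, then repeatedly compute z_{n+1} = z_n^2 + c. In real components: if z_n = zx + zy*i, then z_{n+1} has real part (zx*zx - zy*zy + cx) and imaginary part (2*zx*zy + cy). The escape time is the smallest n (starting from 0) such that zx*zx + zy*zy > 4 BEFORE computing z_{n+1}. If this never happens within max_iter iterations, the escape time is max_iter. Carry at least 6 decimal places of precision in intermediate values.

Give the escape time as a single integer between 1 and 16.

z_0 = 0 + 0i, c = -1.8460 + -0.7260i
Iter 1: z = -1.8460 + -0.7260i, |z|^2 = 3.9348
Iter 2: z = 1.0346 + 1.9544i, |z|^2 = 4.8901
Escaped at iteration 2

Answer: 2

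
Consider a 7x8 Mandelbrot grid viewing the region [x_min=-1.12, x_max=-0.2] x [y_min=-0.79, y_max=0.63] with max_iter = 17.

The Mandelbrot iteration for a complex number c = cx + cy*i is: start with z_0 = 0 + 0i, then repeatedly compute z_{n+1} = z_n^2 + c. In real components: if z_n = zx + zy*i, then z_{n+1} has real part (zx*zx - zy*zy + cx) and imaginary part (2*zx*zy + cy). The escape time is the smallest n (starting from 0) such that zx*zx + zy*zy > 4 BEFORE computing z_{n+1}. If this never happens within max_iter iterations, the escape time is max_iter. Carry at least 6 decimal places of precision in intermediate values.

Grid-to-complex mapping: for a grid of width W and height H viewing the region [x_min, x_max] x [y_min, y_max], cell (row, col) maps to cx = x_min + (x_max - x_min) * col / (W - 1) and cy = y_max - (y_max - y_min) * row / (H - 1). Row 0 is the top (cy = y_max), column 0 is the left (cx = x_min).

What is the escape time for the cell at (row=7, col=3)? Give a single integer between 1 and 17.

Answer: 4

Derivation:
z_0 = 0 + 0i, c = -0.6600 + -0.7900i
Iter 1: z = -0.6600 + -0.7900i, |z|^2 = 1.0597
Iter 2: z = -0.8485 + 0.2528i, |z|^2 = 0.7839
Iter 3: z = -0.0040 + -1.2190i, |z|^2 = 1.4860
Iter 4: z = -2.1459 + -0.7804i, |z|^2 = 5.2141
Escaped at iteration 4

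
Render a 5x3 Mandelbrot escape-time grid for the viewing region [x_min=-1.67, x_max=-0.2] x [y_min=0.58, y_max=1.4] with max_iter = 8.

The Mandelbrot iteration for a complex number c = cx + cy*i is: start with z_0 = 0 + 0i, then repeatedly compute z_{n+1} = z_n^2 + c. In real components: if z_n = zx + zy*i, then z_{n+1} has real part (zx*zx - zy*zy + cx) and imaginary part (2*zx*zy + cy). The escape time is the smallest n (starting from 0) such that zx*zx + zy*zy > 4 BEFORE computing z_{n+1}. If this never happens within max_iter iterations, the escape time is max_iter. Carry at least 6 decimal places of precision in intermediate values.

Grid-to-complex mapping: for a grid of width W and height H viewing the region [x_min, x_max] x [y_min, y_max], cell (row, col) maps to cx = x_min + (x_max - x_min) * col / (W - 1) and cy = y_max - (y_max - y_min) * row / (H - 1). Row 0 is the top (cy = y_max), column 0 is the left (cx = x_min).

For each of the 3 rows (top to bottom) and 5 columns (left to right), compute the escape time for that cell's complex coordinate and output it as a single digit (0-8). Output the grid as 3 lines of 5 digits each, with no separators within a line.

(row=0, col=0): c = -1.6700 + 1.4000i → escape time 1
(row=0, col=1): c = -1.3025 + 1.4000i → escape time 2
(row=0, col=2): c = -0.9350 + 1.4000i → escape time 2
(row=0, col=3): c = -0.5675 + 1.4000i → escape time 2
(row=0, col=4): c = -0.2000 + 1.4000i → escape time 2
(row=1, col=0): c = -1.6700 + 0.9900i → escape time 2
(row=1, col=1): c = -1.3025 + 0.9900i → escape time 3
(row=1, col=2): c = -0.9350 + 0.9900i → escape time 3
(row=1, col=3): c = -0.5675 + 0.9900i → escape time 4
(row=1, col=4): c = -0.2000 + 0.9900i → escape time 7
(row=2, col=0): c = -1.6700 + 0.5800i → escape time 3
(row=2, col=1): c = -1.3025 + 0.5800i → escape time 3
(row=2, col=2): c = -0.9350 + 0.5800i → escape time 5
(row=2, col=3): c = -0.5675 + 0.5800i → escape time 8
(row=2, col=4): c = -0.2000 + 0.5800i → escape time 8

Answer: 12222
23347
33588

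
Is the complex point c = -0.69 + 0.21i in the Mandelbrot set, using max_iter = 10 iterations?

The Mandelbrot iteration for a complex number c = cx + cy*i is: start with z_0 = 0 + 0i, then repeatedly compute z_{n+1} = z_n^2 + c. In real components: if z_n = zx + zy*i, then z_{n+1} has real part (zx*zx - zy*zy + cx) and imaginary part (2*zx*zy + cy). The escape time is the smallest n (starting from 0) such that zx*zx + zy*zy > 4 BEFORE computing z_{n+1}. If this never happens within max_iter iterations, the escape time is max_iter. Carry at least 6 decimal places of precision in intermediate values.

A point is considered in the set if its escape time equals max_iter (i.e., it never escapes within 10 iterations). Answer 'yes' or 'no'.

Answer: yes

Derivation:
z_0 = 0 + 0i, c = -0.6900 + 0.2100i
Iter 1: z = -0.6900 + 0.2100i, |z|^2 = 0.5202
Iter 2: z = -0.2580 + -0.0798i, |z|^2 = 0.0729
Iter 3: z = -0.6298 + 0.2512i, |z|^2 = 0.4597
Iter 4: z = -0.3564 + -0.1064i, |z|^2 = 0.1384
Iter 5: z = -0.5743 + 0.2858i, |z|^2 = 0.4115
Iter 6: z = -0.4419 + -0.1183i, |z|^2 = 0.2093
Iter 7: z = -0.5087 + 0.3146i, |z|^2 = 0.3577
Iter 8: z = -0.5302 + -0.1100i, |z|^2 = 0.2932
Iter 9: z = -0.4210 + 0.3267i, |z|^2 = 0.2840
Did not escape in 10 iterations → in set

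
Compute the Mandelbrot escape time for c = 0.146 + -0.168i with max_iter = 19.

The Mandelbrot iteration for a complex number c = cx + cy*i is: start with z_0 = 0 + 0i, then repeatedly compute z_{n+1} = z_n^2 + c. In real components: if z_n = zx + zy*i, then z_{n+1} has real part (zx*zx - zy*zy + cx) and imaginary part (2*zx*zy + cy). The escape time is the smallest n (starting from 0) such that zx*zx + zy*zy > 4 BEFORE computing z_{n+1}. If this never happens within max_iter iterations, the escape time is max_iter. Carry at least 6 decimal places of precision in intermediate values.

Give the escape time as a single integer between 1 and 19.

Answer: 19

Derivation:
z_0 = 0 + 0i, c = 0.1460 + -0.1680i
Iter 1: z = 0.1460 + -0.1680i, |z|^2 = 0.0495
Iter 2: z = 0.1391 + -0.2171i, |z|^2 = 0.0665
Iter 3: z = 0.1182 + -0.2284i, |z|^2 = 0.0661
Iter 4: z = 0.1078 + -0.2220i, |z|^2 = 0.0609
Iter 5: z = 0.1083 + -0.2159i, |z|^2 = 0.0583
Iter 6: z = 0.1111 + -0.2148i, |z|^2 = 0.0585
Iter 7: z = 0.1122 + -0.2157i, |z|^2 = 0.0591
Iter 8: z = 0.1121 + -0.2164i, |z|^2 = 0.0594
Iter 9: z = 0.1117 + -0.2165i, |z|^2 = 0.0594
Iter 10: z = 0.1116 + -0.2164i, |z|^2 = 0.0593
Iter 11: z = 0.1116 + -0.2163i, |z|^2 = 0.0592
Iter 12: z = 0.1117 + -0.2163i, |z|^2 = 0.0593
Iter 13: z = 0.1117 + -0.2163i, |z|^2 = 0.0593
Iter 14: z = 0.1117 + -0.2163i, |z|^2 = 0.0593
Iter 15: z = 0.1117 + -0.2163i, |z|^2 = 0.0593
Iter 16: z = 0.1117 + -0.2163i, |z|^2 = 0.0593
Iter 17: z = 0.1117 + -0.2163i, |z|^2 = 0.0593
Iter 18: z = 0.1117 + -0.2163i, |z|^2 = 0.0593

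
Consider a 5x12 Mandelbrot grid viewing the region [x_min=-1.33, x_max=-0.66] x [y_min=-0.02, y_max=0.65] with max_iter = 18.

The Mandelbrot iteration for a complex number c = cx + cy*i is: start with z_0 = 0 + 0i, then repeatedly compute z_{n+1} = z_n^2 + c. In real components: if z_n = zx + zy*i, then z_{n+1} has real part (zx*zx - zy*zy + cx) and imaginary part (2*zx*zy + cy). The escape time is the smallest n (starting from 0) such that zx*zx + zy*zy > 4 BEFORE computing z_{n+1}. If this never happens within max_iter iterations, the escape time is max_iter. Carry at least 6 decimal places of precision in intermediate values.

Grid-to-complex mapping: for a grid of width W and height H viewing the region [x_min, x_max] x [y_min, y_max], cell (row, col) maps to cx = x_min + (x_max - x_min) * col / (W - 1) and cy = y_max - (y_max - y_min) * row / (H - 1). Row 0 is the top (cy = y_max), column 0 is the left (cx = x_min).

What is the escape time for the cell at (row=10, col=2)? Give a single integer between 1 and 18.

Answer: 18

Derivation:
z_0 = 0 + 0i, c = -0.9950 + 0.0409i
Iter 1: z = -0.9950 + 0.0409i, |z|^2 = 0.9917
Iter 2: z = -0.0066 + -0.0405i, |z|^2 = 0.0017
Iter 3: z = -0.9966 + 0.0414i, |z|^2 = 0.9949
Iter 4: z = -0.0035 + -0.0417i, |z|^2 = 0.0018
Iter 5: z = -0.9967 + 0.0412i, |z|^2 = 0.9952
Iter 6: z = -0.0032 + -0.0412i, |z|^2 = 0.0017
Iter 7: z = -0.9967 + 0.0412i, |z|^2 = 0.9951
Iter 8: z = -0.0033 + -0.0412i, |z|^2 = 0.0017
Iter 9: z = -0.9967 + 0.0412i, |z|^2 = 0.9951
Iter 10: z = -0.0033 + -0.0412i, |z|^2 = 0.0017
Iter 11: z = -0.9967 + 0.0412i, |z|^2 = 0.9951
Iter 12: z = -0.0033 + -0.0412i, |z|^2 = 0.0017
Iter 13: z = -0.9967 + 0.0412i, |z|^2 = 0.9951
Iter 14: z = -0.0033 + -0.0412i, |z|^2 = 0.0017
Iter 15: z = -0.9967 + 0.0412i, |z|^2 = 0.9951
Iter 16: z = -0.0033 + -0.0412i, |z|^2 = 0.0017
Iter 17: z = -0.9967 + 0.0412i, |z|^2 = 0.9951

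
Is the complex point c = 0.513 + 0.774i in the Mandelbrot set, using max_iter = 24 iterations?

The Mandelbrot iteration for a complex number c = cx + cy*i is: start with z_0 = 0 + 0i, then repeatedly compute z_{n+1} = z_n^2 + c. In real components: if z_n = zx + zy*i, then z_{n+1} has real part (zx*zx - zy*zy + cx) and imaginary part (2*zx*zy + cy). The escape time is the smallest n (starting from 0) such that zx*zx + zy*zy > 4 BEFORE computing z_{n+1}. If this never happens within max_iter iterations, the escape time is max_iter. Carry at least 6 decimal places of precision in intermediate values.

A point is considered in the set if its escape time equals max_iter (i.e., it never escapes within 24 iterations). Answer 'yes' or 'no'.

Answer: no

Derivation:
z_0 = 0 + 0i, c = 0.5130 + 0.7740i
Iter 1: z = 0.5130 + 0.7740i, |z|^2 = 0.8622
Iter 2: z = 0.1771 + 1.5681i, |z|^2 = 2.4904
Iter 3: z = -1.9147 + 1.3294i, |z|^2 = 5.4332
Escaped at iteration 3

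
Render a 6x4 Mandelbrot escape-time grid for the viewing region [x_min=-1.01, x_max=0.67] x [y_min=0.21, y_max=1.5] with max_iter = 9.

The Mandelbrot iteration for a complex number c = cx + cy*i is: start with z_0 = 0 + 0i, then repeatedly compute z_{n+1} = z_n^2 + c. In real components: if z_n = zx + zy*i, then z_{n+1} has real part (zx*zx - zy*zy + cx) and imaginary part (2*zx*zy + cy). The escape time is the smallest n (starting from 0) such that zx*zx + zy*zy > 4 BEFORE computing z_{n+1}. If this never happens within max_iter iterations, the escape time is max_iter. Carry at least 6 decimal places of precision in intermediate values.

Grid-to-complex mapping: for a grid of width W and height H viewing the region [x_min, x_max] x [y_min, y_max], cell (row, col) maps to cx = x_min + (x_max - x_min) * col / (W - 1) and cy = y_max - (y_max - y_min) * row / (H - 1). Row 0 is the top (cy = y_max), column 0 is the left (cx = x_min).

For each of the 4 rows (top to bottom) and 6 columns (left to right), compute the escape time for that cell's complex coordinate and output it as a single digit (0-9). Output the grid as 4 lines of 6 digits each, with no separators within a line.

Answer: 222222
334532
469993
999993

Derivation:
(row=0, col=0): c = -1.0100 + 1.5000i → escape time 2
(row=0, col=1): c = -0.6740 + 1.5000i → escape time 2
(row=0, col=2): c = -0.3380 + 1.5000i → escape time 2
(row=0, col=3): c = -0.0020 + 1.5000i → escape time 2
(row=0, col=4): c = 0.3340 + 1.5000i → escape time 2
(row=0, col=5): c = 0.6700 + 1.5000i → escape time 2
(row=1, col=0): c = -1.0100 + 1.0700i → escape time 3
(row=1, col=1): c = -0.6740 + 1.0700i → escape time 3
(row=1, col=2): c = -0.3380 + 1.0700i → escape time 4
(row=1, col=3): c = -0.0020 + 1.0700i → escape time 5
(row=1, col=4): c = 0.3340 + 1.0700i → escape time 3
(row=1, col=5): c = 0.6700 + 1.0700i → escape time 2
(row=2, col=0): c = -1.0100 + 0.6400i → escape time 4
(row=2, col=1): c = -0.6740 + 0.6400i → escape time 6
(row=2, col=2): c = -0.3380 + 0.6400i → escape time 9
(row=2, col=3): c = -0.0020 + 0.6400i → escape time 9
(row=2, col=4): c = 0.3340 + 0.6400i → escape time 9
(row=2, col=5): c = 0.6700 + 0.6400i → escape time 3
(row=3, col=0): c = -1.0100 + 0.2100i → escape time 9
(row=3, col=1): c = -0.6740 + 0.2100i → escape time 9
(row=3, col=2): c = -0.3380 + 0.2100i → escape time 9
(row=3, col=3): c = -0.0020 + 0.2100i → escape time 9
(row=3, col=4): c = 0.3340 + 0.2100i → escape time 9
(row=3, col=5): c = 0.6700 + 0.2100i → escape time 3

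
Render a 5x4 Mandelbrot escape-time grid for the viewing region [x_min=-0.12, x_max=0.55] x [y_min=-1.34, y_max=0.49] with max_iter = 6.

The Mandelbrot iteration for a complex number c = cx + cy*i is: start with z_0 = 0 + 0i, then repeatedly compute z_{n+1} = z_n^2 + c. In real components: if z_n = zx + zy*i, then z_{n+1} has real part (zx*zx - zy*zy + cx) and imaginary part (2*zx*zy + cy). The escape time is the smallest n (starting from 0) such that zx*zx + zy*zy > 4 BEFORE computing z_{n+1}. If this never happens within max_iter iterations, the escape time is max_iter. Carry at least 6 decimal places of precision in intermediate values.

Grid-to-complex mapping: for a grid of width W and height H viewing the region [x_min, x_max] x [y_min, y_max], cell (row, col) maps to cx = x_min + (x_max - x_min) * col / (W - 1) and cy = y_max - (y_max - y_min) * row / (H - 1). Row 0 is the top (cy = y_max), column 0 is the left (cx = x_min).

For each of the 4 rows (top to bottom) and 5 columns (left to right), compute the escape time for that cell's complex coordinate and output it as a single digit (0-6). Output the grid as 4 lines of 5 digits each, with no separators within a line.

(row=0, col=0): c = -0.1200 + 0.4900i → escape time 6
(row=0, col=1): c = 0.0475 + 0.4900i → escape time 6
(row=0, col=2): c = 0.2150 + 0.4900i → escape time 6
(row=0, col=3): c = 0.3825 + 0.4900i → escape time 6
(row=0, col=4): c = 0.5500 + 0.4900i → escape time 4
(row=1, col=0): c = -0.1200 + -0.1200i → escape time 6
(row=1, col=1): c = 0.0475 + -0.1200i → escape time 6
(row=1, col=2): c = 0.2150 + -0.1200i → escape time 6
(row=1, col=3): c = 0.3825 + -0.1200i → escape time 6
(row=1, col=4): c = 0.5500 + -0.1200i → escape time 4
(row=2, col=0): c = -0.1200 + -0.7300i → escape time 6
(row=2, col=1): c = 0.0475 + -0.7300i → escape time 6
(row=2, col=2): c = 0.2150 + -0.7300i → escape time 6
(row=2, col=3): c = 0.3825 + -0.7300i → escape time 5
(row=2, col=4): c = 0.5500 + -0.7300i → escape time 3
(row=3, col=0): c = -0.1200 + -1.3400i → escape time 2
(row=3, col=1): c = 0.0475 + -1.3400i → escape time 2
(row=3, col=2): c = 0.2150 + -1.3400i → escape time 2
(row=3, col=3): c = 0.3825 + -1.3400i → escape time 2
(row=3, col=4): c = 0.5500 + -1.3400i → escape time 2

Answer: 66664
66664
66653
22222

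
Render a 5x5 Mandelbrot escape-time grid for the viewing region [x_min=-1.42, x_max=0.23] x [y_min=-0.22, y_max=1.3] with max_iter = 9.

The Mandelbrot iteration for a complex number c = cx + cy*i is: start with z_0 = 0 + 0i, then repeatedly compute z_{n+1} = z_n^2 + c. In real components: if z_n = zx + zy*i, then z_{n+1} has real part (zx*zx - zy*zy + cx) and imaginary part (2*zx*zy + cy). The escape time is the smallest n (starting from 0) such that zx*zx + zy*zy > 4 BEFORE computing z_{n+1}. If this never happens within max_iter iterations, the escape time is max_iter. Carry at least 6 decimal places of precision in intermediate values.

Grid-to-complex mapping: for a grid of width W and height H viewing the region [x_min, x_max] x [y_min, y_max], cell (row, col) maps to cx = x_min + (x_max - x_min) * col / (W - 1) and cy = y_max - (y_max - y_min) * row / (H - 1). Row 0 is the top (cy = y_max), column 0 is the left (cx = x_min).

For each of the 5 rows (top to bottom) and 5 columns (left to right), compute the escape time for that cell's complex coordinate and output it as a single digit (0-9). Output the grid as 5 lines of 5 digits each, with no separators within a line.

Answer: 22322
33494
35999
99999
59999

Derivation:
(row=0, col=0): c = -1.4200 + 1.3000i → escape time 2
(row=0, col=1): c = -1.0075 + 1.3000i → escape time 2
(row=0, col=2): c = -0.5950 + 1.3000i → escape time 3
(row=0, col=3): c = -0.1825 + 1.3000i → escape time 2
(row=0, col=4): c = 0.2300 + 1.3000i → escape time 2
(row=1, col=0): c = -1.4200 + 0.9200i → escape time 3
(row=1, col=1): c = -1.0075 + 0.9200i → escape time 3
(row=1, col=2): c = -0.5950 + 0.9200i → escape time 4
(row=1, col=3): c = -0.1825 + 0.9200i → escape time 9
(row=1, col=4): c = 0.2300 + 0.9200i → escape time 4
(row=2, col=0): c = -1.4200 + 0.5400i → escape time 3
(row=2, col=1): c = -1.0075 + 0.5400i → escape time 5
(row=2, col=2): c = -0.5950 + 0.5400i → escape time 9
(row=2, col=3): c = -0.1825 + 0.5400i → escape time 9
(row=2, col=4): c = 0.2300 + 0.5400i → escape time 9
(row=3, col=0): c = -1.4200 + 0.1600i → escape time 9
(row=3, col=1): c = -1.0075 + 0.1600i → escape time 9
(row=3, col=2): c = -0.5950 + 0.1600i → escape time 9
(row=3, col=3): c = -0.1825 + 0.1600i → escape time 9
(row=3, col=4): c = 0.2300 + 0.1600i → escape time 9
(row=4, col=0): c = -1.4200 + -0.2200i → escape time 5
(row=4, col=1): c = -1.0075 + -0.2200i → escape time 9
(row=4, col=2): c = -0.5950 + -0.2200i → escape time 9
(row=4, col=3): c = -0.1825 + -0.2200i → escape time 9
(row=4, col=4): c = 0.2300 + -0.2200i → escape time 9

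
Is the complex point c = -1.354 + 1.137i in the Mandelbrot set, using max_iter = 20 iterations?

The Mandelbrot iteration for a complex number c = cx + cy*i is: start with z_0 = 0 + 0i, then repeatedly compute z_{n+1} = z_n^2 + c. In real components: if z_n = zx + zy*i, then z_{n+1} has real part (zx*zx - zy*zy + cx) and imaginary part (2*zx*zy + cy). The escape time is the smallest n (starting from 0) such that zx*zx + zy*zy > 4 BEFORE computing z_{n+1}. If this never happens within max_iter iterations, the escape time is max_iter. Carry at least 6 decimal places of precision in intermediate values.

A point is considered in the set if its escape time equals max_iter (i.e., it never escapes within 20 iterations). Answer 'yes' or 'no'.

Answer: no

Derivation:
z_0 = 0 + 0i, c = -1.3540 + 1.1370i
Iter 1: z = -1.3540 + 1.1370i, |z|^2 = 3.1261
Iter 2: z = -0.8135 + -1.9420i, |z|^2 = 4.4331
Escaped at iteration 2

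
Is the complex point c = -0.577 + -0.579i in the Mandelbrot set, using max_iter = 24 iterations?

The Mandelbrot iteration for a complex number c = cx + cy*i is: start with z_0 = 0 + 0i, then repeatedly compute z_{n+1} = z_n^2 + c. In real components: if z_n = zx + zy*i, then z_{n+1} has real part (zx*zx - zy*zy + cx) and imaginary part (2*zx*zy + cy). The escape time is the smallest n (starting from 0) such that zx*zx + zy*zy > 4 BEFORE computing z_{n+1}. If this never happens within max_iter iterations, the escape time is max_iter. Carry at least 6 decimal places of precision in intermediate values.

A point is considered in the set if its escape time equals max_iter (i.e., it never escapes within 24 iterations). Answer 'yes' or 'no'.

z_0 = 0 + 0i, c = -0.5770 + -0.5790i
Iter 1: z = -0.5770 + -0.5790i, |z|^2 = 0.6682
Iter 2: z = -0.5793 + 0.0892i, |z|^2 = 0.3436
Iter 3: z = -0.2493 + -0.6823i, |z|^2 = 0.5277
Iter 4: z = -0.9804 + -0.2387i, |z|^2 = 1.0181
Iter 5: z = 0.3271 + -0.1109i, |z|^2 = 0.1193
Iter 6: z = -0.4823 + -0.6516i, |z|^2 = 0.6571
Iter 7: z = -0.7689 + 0.0495i, |z|^2 = 0.5937
Iter 8: z = 0.0118 + -0.6551i, |z|^2 = 0.4293
Iter 9: z = -1.0060 + -0.5945i, |z|^2 = 1.3654
Iter 10: z = 0.0816 + 0.6171i, |z|^2 = 0.3874
Iter 11: z = -0.9511 + -0.4783i, |z|^2 = 1.1334
Iter 12: z = 0.0989 + 0.3308i, |z|^2 = 0.1192
Iter 13: z = -0.6767 + -0.5136i, |z|^2 = 0.7216
Iter 14: z = -0.3829 + 0.1160i, |z|^2 = 0.1601
Iter 15: z = -0.4438 + -0.6678i, |z|^2 = 0.6430
Iter 16: z = -0.8260 + 0.0138i, |z|^2 = 0.6825
Iter 17: z = 0.1051 + -0.6019i, |z|^2 = 0.3733
Iter 18: z = -0.9282 + -0.7055i, |z|^2 = 1.3593
Iter 19: z = -0.2132 + 0.7307i, |z|^2 = 0.5795
Iter 20: z = -1.0655 + -0.8906i, |z|^2 = 1.9286
Iter 21: z = -0.2349 + 1.3190i, |z|^2 = 1.7949
Iter 22: z = -2.2615 + -1.1985i, |z|^2 = 6.5510
Escaped at iteration 22

Answer: no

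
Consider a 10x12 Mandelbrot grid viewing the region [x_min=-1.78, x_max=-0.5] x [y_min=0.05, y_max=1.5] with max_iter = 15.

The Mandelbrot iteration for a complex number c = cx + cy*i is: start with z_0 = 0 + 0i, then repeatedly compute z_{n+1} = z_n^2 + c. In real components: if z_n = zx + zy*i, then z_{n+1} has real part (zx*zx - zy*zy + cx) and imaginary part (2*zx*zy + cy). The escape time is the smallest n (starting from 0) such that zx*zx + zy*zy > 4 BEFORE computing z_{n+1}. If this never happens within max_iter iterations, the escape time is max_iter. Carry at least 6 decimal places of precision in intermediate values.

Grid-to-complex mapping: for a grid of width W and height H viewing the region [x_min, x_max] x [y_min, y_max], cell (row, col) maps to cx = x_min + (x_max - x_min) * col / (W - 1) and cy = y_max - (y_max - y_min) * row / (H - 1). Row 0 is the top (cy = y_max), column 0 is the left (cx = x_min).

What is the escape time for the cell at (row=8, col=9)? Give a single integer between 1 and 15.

Answer: 15

Derivation:
z_0 = 0 + 0i, c = -0.5000 + 0.4455i
Iter 1: z = -0.5000 + 0.4455i, |z|^2 = 0.4484
Iter 2: z = -0.4484 + 0.0000i, |z|^2 = 0.2011
Iter 3: z = -0.2989 + 0.4455i, |z|^2 = 0.2878
Iter 4: z = -0.6091 + 0.1792i, |z|^2 = 0.4031
Iter 5: z = -0.1611 + 0.2272i, |z|^2 = 0.0776
Iter 6: z = -0.5257 + 0.3722i, |z|^2 = 0.4149
Iter 7: z = -0.3622 + 0.0541i, |z|^2 = 0.1341
Iter 8: z = -0.3717 + 0.4063i, |z|^2 = 0.3032
Iter 9: z = -0.5269 + 0.1434i, |z|^2 = 0.2982
Iter 10: z = -0.2430 + 0.2943i, |z|^2 = 0.1457
Iter 11: z = -0.5276 + 0.3024i, |z|^2 = 0.3698
Iter 12: z = -0.3131 + 0.1263i, |z|^2 = 0.1140
Iter 13: z = -0.4179 + 0.3663i, |z|^2 = 0.3089
Iter 14: z = -0.4595 + 0.1393i, |z|^2 = 0.2306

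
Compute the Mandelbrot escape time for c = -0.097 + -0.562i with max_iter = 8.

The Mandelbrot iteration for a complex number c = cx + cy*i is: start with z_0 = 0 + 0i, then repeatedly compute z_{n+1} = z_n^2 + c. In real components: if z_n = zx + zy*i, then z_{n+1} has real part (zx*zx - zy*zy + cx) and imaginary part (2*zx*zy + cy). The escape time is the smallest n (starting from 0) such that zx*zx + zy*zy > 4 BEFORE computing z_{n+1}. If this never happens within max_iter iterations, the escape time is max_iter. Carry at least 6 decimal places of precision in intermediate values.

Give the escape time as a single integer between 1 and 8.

z_0 = 0 + 0i, c = -0.0970 + -0.5620i
Iter 1: z = -0.0970 + -0.5620i, |z|^2 = 0.3253
Iter 2: z = -0.4034 + -0.4530i, |z|^2 = 0.3679
Iter 3: z = -0.1394 + -0.1965i, |z|^2 = 0.0581
Iter 4: z = -0.1162 + -0.5072i, |z|^2 = 0.2708
Iter 5: z = -0.3408 + -0.4441i, |z|^2 = 0.3134
Iter 6: z = -0.1782 + -0.2593i, |z|^2 = 0.0990
Iter 7: z = -0.1325 + -0.4696i, |z|^2 = 0.2381

Answer: 8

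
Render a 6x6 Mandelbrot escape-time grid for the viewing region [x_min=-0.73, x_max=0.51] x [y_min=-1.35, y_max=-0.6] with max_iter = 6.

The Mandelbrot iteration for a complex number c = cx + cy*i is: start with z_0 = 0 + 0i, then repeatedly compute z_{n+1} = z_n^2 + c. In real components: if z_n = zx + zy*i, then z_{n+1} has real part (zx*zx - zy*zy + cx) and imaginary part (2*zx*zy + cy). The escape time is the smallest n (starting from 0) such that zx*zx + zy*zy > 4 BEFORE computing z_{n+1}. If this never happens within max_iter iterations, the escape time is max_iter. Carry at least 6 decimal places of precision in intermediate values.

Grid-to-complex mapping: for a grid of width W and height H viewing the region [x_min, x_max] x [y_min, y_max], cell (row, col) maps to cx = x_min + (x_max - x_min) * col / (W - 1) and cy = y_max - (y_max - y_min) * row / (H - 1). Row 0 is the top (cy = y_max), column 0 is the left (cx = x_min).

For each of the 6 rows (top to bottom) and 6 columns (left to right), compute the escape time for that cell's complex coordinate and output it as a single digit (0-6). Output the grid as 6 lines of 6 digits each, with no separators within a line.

Answer: 666664
466653
446643
346532
333322
222222

Derivation:
(row=0, col=0): c = -0.7300 + -0.6000i → escape time 6
(row=0, col=1): c = -0.4820 + -0.6000i → escape time 6
(row=0, col=2): c = -0.2340 + -0.6000i → escape time 6
(row=0, col=3): c = 0.0140 + -0.6000i → escape time 6
(row=0, col=4): c = 0.2620 + -0.6000i → escape time 6
(row=0, col=5): c = 0.5100 + -0.6000i → escape time 4
(row=1, col=0): c = -0.7300 + -0.7500i → escape time 4
(row=1, col=1): c = -0.4820 + -0.7500i → escape time 6
(row=1, col=2): c = -0.2340 + -0.7500i → escape time 6
(row=1, col=3): c = 0.0140 + -0.7500i → escape time 6
(row=1, col=4): c = 0.2620 + -0.7500i → escape time 5
(row=1, col=5): c = 0.5100 + -0.7500i → escape time 3
(row=2, col=0): c = -0.7300 + -0.9000i → escape time 4
(row=2, col=1): c = -0.4820 + -0.9000i → escape time 4
(row=2, col=2): c = -0.2340 + -0.9000i → escape time 6
(row=2, col=3): c = 0.0140 + -0.9000i → escape time 6
(row=2, col=4): c = 0.2620 + -0.9000i → escape time 4
(row=2, col=5): c = 0.5100 + -0.9000i → escape time 3
(row=3, col=0): c = -0.7300 + -1.0500i → escape time 3
(row=3, col=1): c = -0.4820 + -1.0500i → escape time 4
(row=3, col=2): c = -0.2340 + -1.0500i → escape time 6
(row=3, col=3): c = 0.0140 + -1.0500i → escape time 5
(row=3, col=4): c = 0.2620 + -1.0500i → escape time 3
(row=3, col=5): c = 0.5100 + -1.0500i → escape time 2
(row=4, col=0): c = -0.7300 + -1.2000i → escape time 3
(row=4, col=1): c = -0.4820 + -1.2000i → escape time 3
(row=4, col=2): c = -0.2340 + -1.2000i → escape time 3
(row=4, col=3): c = 0.0140 + -1.2000i → escape time 3
(row=4, col=4): c = 0.2620 + -1.2000i → escape time 2
(row=4, col=5): c = 0.5100 + -1.2000i → escape time 2
(row=5, col=0): c = -0.7300 + -1.3500i → escape time 2
(row=5, col=1): c = -0.4820 + -1.3500i → escape time 2
(row=5, col=2): c = -0.2340 + -1.3500i → escape time 2
(row=5, col=3): c = 0.0140 + -1.3500i → escape time 2
(row=5, col=4): c = 0.2620 + -1.3500i → escape time 2
(row=5, col=5): c = 0.5100 + -1.3500i → escape time 2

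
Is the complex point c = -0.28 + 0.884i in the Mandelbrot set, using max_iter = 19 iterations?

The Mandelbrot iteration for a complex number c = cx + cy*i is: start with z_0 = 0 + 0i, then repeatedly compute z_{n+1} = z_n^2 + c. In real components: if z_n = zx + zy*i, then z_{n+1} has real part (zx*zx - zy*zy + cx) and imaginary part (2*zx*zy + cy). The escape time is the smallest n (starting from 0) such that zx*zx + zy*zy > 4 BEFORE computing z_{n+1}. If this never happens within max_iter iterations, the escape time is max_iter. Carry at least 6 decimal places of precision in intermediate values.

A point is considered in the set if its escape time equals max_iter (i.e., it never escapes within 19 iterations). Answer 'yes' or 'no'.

Answer: no

Derivation:
z_0 = 0 + 0i, c = -0.2800 + 0.8840i
Iter 1: z = -0.2800 + 0.8840i, |z|^2 = 0.8599
Iter 2: z = -0.9831 + 0.3890i, |z|^2 = 1.1177
Iter 3: z = 0.5351 + 0.1193i, |z|^2 = 0.3006
Iter 4: z = -0.0079 + 1.0116i, |z|^2 = 1.0235
Iter 5: z = -1.3033 + 0.8681i, |z|^2 = 2.4522
Iter 6: z = 0.6652 + -1.3787i, |z|^2 = 2.3434
Iter 7: z = -1.7385 + -0.9503i, |z|^2 = 3.9252
Iter 8: z = 1.8393 + 4.1880i, |z|^2 = 20.9219
Escaped at iteration 8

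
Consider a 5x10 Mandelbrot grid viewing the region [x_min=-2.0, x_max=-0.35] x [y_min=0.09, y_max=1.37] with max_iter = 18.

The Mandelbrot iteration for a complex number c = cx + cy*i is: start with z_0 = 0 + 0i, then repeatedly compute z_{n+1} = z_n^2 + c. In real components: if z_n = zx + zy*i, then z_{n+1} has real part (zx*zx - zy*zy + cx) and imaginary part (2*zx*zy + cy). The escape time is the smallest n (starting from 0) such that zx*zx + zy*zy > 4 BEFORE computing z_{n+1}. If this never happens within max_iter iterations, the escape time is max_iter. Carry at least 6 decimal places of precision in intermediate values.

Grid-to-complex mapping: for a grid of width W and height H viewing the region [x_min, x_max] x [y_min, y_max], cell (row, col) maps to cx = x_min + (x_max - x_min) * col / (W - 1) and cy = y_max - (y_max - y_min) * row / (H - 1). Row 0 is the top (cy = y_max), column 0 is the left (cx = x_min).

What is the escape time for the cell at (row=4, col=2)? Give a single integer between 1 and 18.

z_0 = 0 + 0i, c = -1.1750 + 0.8011i
Iter 1: z = -1.1750 + 0.8011i, |z|^2 = 2.0224
Iter 2: z = -0.4362 + -1.0815i, |z|^2 = 1.3599
Iter 3: z = -2.1544 + 1.7445i, |z|^2 = 7.6848
Escaped at iteration 3

Answer: 3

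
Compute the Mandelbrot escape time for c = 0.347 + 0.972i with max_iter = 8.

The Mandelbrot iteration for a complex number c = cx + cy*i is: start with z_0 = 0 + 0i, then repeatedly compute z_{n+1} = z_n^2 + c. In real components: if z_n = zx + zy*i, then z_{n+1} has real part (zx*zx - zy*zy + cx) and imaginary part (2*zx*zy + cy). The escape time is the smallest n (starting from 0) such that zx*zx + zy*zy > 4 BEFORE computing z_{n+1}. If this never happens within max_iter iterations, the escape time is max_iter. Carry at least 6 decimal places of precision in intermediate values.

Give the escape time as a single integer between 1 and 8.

Answer: 3

Derivation:
z_0 = 0 + 0i, c = 0.3470 + 0.9720i
Iter 1: z = 0.3470 + 0.9720i, |z|^2 = 1.0652
Iter 2: z = -0.4774 + 1.6466i, |z|^2 = 2.9391
Iter 3: z = -2.1363 + -0.6001i, |z|^2 = 4.9238
Escaped at iteration 3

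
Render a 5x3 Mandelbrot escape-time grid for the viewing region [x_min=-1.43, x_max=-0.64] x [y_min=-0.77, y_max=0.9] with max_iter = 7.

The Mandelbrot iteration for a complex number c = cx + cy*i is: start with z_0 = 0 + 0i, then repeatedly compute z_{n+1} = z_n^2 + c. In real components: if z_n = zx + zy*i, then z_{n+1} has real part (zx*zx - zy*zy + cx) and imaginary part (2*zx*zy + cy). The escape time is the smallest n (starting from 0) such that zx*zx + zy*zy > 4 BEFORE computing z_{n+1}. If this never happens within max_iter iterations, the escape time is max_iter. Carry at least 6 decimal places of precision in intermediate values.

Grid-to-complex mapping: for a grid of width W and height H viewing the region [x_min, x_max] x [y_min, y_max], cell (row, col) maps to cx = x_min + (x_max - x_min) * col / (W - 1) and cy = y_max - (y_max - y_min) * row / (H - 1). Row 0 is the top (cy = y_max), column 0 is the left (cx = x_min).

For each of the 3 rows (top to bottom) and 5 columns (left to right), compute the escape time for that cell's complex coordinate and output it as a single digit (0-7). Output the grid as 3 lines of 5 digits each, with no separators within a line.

Answer: 33334
77777
33344

Derivation:
(row=0, col=0): c = -1.4300 + 0.9000i → escape time 3
(row=0, col=1): c = -1.2325 + 0.9000i → escape time 3
(row=0, col=2): c = -1.0350 + 0.9000i → escape time 3
(row=0, col=3): c = -0.8375 + 0.9000i → escape time 3
(row=0, col=4): c = -0.6400 + 0.9000i → escape time 4
(row=1, col=0): c = -1.4300 + 0.0650i → escape time 7
(row=1, col=1): c = -1.2325 + 0.0650i → escape time 7
(row=1, col=2): c = -1.0350 + 0.0650i → escape time 7
(row=1, col=3): c = -0.8375 + 0.0650i → escape time 7
(row=1, col=4): c = -0.6400 + 0.0650i → escape time 7
(row=2, col=0): c = -1.4300 + -0.7700i → escape time 3
(row=2, col=1): c = -1.2325 + -0.7700i → escape time 3
(row=2, col=2): c = -1.0350 + -0.7700i → escape time 3
(row=2, col=3): c = -0.8375 + -0.7700i → escape time 4
(row=2, col=4): c = -0.6400 + -0.7700i → escape time 4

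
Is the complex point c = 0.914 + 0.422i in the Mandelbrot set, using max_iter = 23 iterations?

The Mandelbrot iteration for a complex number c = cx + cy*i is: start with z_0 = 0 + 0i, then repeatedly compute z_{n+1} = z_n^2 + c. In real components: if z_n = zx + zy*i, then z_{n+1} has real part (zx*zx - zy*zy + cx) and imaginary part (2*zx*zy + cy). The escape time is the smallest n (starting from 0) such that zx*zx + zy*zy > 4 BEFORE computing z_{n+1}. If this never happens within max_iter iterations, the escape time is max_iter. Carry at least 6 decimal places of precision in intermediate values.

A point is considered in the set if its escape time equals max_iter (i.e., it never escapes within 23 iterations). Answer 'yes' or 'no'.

Answer: no

Derivation:
z_0 = 0 + 0i, c = 0.9140 + 0.4220i
Iter 1: z = 0.9140 + 0.4220i, |z|^2 = 1.0135
Iter 2: z = 1.5713 + 1.1934i, |z|^2 = 3.8933
Iter 3: z = 1.9588 + 4.1725i, |z|^2 = 21.2462
Escaped at iteration 3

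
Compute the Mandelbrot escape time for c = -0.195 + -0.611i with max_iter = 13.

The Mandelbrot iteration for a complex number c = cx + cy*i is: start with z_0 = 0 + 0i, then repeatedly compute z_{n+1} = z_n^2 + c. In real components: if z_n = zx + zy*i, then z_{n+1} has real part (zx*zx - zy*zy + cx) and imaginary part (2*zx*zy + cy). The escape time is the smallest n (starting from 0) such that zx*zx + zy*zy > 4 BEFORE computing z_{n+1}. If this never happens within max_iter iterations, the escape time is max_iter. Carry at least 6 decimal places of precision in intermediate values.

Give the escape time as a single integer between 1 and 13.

z_0 = 0 + 0i, c = -0.1950 + -0.6110i
Iter 1: z = -0.1950 + -0.6110i, |z|^2 = 0.4113
Iter 2: z = -0.5303 + -0.3727i, |z|^2 = 0.4201
Iter 3: z = -0.0527 + -0.2157i, |z|^2 = 0.0493
Iter 4: z = -0.2388 + -0.5883i, |z|^2 = 0.4031
Iter 5: z = -0.4841 + -0.3301i, |z|^2 = 0.3433
Iter 6: z = -0.0697 + -0.2914i, |z|^2 = 0.0898
Iter 7: z = -0.2751 + -0.5704i, |z|^2 = 0.4010
Iter 8: z = -0.4447 + -0.2972i, |z|^2 = 0.2861
Iter 9: z = -0.0856 + -0.3467i, |z|^2 = 0.1275
Iter 10: z = -0.3079 + -0.5517i, |z|^2 = 0.3991
Iter 11: z = -0.4046 + -0.2713i, |z|^2 = 0.2373
Iter 12: z = -0.1050 + -0.3915i, |z|^2 = 0.1643

Answer: 13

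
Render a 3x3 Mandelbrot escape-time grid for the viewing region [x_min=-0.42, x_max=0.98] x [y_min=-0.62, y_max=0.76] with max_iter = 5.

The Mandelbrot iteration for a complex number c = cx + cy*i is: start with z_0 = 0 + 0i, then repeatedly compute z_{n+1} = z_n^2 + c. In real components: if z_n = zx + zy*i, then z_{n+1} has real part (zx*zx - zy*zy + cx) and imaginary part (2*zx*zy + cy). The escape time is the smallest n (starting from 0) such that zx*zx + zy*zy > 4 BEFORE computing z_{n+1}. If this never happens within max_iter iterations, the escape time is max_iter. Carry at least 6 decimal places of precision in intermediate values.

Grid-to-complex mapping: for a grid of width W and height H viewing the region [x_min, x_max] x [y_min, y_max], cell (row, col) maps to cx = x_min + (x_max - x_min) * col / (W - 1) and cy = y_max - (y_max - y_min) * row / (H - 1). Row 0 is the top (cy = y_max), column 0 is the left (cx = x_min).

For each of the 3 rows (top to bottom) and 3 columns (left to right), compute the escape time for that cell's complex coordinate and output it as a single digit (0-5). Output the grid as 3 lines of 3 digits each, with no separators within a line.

(row=0, col=0): c = -0.4200 + 0.7600i → escape time 5
(row=0, col=1): c = 0.2800 + 0.7600i → escape time 5
(row=0, col=2): c = 0.9800 + 0.7600i → escape time 2
(row=1, col=0): c = -0.4200 + 0.0700i → escape time 5
(row=1, col=1): c = 0.2800 + 0.0700i → escape time 5
(row=1, col=2): c = 0.9800 + 0.0700i → escape time 3
(row=2, col=0): c = -0.4200 + -0.6200i → escape time 5
(row=2, col=1): c = 0.2800 + -0.6200i → escape time 5
(row=2, col=2): c = 0.9800 + -0.6200i → escape time 2

Answer: 552
553
552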